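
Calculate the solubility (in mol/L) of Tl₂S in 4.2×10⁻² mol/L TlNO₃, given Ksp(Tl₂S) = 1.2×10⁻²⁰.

Tl₂S(s) ⇌ 2 Tl⁺(aq) + S²⁻(aq)
Tl⁺ is already present at 4.2×10⁻² mol/L. If s mol/L of Tl₂S dissolves, [S²⁻] = s while [Tl⁺] ≈ 4.2×10⁻² mol/L.
Ksp = [Tl⁺]^2[S²⁻] = (4.2×10⁻²)^2s
s = 1.2×10⁻²⁰ / (4.2×10⁻²)^2 = 6.8×10⁻¹⁸
s = 6.8×10⁻¹⁸ mol/L

6.8×10⁻¹⁸ M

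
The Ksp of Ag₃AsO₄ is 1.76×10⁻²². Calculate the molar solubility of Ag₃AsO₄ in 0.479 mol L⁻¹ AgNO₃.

Ag₃AsO₄(s) ⇌ 3 Ag⁺(aq) + AsO₄³⁻(aq)
The solution already contains Ag⁺ at 0.479 mol L⁻¹. Let s be the molar solubility of Ag₃AsO₄.
[Ag⁺] ≈ 0.479 mol L⁻¹ (common ion dominates); [AsO₄³⁻] = s.
Ksp = [Ag⁺]^3[AsO₄³⁻] = (0.479)^3s
s = 1.76×10⁻²² / (0.479)^3 = 1.60×10⁻²¹
s = 1.60×10⁻²¹ mol L⁻¹

1.60×10⁻²¹ M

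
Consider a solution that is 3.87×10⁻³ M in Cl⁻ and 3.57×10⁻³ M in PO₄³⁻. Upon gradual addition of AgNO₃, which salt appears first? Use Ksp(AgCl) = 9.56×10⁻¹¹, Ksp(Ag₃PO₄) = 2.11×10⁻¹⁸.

AgCl

Each salt precipitates once Q = Ksp for that salt.
For AgCl: [Ag⁺] = (Ksp/[Cl⁻]) = 2.47×10⁻⁸ M
For Ag₃PO₄: [Ag⁺] = (Ksp/[PO₄³⁻])^(1/3) = 8.39×10⁻⁶ M
Since AgCl needs less Ag⁺ to reach saturation, it precipitates first.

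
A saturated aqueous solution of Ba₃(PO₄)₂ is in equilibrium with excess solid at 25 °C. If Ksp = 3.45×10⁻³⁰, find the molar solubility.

5.02×10⁻⁷ M

Ba₃(PO₄)₂(s) ⇌ 3 Ba²⁺(aq) + 2 PO₄³⁻(aq)
Call the molar solubility s, so that [Ba²⁺] = 3s and [PO₄³⁻] = 2s.
Ksp = [Ba²⁺]^3[PO₄³⁻]^2 = (3s)^3 · (2s)^2 = 108s^5
108s^5 = 3.45×10⁻³⁰  ⇒  s^5 = 3.19×10⁻³²
Taking the 5th root, s = 5.02×10⁻⁷ mol L⁻¹.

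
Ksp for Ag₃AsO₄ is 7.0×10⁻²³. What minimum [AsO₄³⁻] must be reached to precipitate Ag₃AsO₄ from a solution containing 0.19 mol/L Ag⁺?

1.0×10⁻²⁰ M

Precipitation begins when Q = Ksp.
Ag₃AsO₄(s) ⇌ 3 Ag⁺(aq) + AsO₄³⁻(aq)
Ksp = [Ag⁺]^3[AsO₄³⁻] = [AsO₄³⁻](0.19)^3
[AsO₄³⁻] = 7.0×10⁻²³ / (0.19)^3 = 1.0×10⁻²⁰
[AsO₄³⁻] = 1.0×10⁻²⁰ mol/L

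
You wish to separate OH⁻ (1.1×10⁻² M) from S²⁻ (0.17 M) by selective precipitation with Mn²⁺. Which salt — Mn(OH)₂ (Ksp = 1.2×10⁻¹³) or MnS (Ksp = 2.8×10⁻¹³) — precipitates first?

MnS

The threshold for precipitation is Q = Ksp.
For Mn(OH)₂: [Mn²⁺] = (Ksp/[OH⁻]^2) = 9.9×10⁻¹⁰ M
For MnS: [Mn²⁺] = (Ksp/[S²⁻]) = 1.6×10⁻¹² M
The smaller threshold [Mn²⁺] is reached first, so MnS precipitates first.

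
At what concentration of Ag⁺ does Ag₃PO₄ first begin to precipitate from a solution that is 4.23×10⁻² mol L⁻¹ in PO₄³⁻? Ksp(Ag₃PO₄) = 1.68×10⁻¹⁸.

3.41×10⁻⁶ M

Each salt precipitates once Q = Ksp for that salt.
Ag₃PO₄(s) ⇌ 3 Ag⁺(aq) + PO₄³⁻(aq)
Ksp = [Ag⁺]^3[PO₄³⁻] = [Ag⁺]^3(4.23×10⁻²)
[Ag⁺]^3 = 1.68×10⁻¹⁸ / (4.23×10⁻²) = 3.97×10⁻¹⁷
[Ag⁺] = 3.41×10⁻⁶ mol L⁻¹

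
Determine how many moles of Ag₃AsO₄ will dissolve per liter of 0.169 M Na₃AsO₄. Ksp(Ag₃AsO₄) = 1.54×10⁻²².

3.23×10⁻⁸ M

Ag₃AsO₄(s) ⇌ 3 Ag⁺(aq) + AsO₄³⁻(aq)
Let s be the solubility of Ag₃AsO₄ here. The common ion gives [AsO₄³⁻] ≈ 0.169 M, and [Ag⁺] = 3s.
Ksp = [Ag⁺]^3[AsO₄³⁻] = (3s)^3(0.169)
(3s)^3 = 1.54×10⁻²² / (0.169) = 9.11×10⁻²²
s = 3.23×10⁻⁸ M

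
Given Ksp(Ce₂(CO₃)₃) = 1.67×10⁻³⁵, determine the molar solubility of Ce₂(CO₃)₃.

4.34×10⁻⁸ M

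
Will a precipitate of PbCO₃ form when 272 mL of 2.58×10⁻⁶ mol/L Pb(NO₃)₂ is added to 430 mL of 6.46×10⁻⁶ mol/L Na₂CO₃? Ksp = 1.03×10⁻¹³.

The combined volume is 702 mL.
[Pb²⁺] = (2.58×10⁻⁶)(272)/702 = 1.00×10⁻⁶ mol/L
[CO₃²⁻] = (6.46×10⁻⁶)(430)/702 = 3.96×10⁻⁶ mol/L
Q = [Pb²⁺][CO₃²⁻] = 3.96×10⁻¹²
Because Q > Ksp (3.96×10⁻¹² vs 1.03×10⁻¹³), a precipitate of PbCO₃ forms.

Yes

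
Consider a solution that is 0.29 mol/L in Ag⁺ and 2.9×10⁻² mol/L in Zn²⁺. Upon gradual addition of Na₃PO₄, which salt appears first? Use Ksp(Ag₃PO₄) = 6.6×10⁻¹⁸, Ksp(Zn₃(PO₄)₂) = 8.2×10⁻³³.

Ag₃PO₄

Precipitation begins when Q = Ksp.
For Ag₃PO₄: [PO₄³⁻] = (Ksp/[Ag⁺]^3) = 2.7×10⁻¹⁶ mol/L
For Zn₃(PO₄)₂: [PO₄³⁻] = (Ksp/[Zn²⁺]^3)^(1/2) = 1.8×10⁻¹⁴ mol/L
Ag₃PO₄ requires the lower [PO₄³⁻], so it precipitates first.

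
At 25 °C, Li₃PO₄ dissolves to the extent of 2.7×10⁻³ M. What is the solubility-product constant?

Li₃PO₄(s) ⇌ 3 Li⁺(aq) + PO₄³⁻(aq)
If s mol/L of Li₃PO₄ dissolves, [Li⁺] = 3s and [PO₄³⁻] = s.
Ksp = [Li⁺]^3[PO₄³⁻] = (3s)^3 · s = 27s^4
Ksp = 27 × (2.7×10⁻³)^4 = 1.4×10⁻⁹

Ksp = 1.4×10⁻⁹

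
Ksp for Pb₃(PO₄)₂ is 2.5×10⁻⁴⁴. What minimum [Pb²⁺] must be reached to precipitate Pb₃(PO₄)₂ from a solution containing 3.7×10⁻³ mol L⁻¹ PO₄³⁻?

1.2×10⁻¹³ M

A salt starts to precipitate once the ion product Q reaches its Ksp.
Pb₃(PO₄)₂(s) ⇌ 3 Pb²⁺(aq) + 2 PO₄³⁻(aq)
Ksp = [Pb²⁺]^3[PO₄³⁻]^2 = [Pb²⁺]^3(3.7×10⁻³)^2
[Pb²⁺]^3 = 2.5×10⁻⁴⁴ / (3.7×10⁻³)^2 = 1.8×10⁻³⁹
[Pb²⁺] = 1.2×10⁻¹³ mol L⁻¹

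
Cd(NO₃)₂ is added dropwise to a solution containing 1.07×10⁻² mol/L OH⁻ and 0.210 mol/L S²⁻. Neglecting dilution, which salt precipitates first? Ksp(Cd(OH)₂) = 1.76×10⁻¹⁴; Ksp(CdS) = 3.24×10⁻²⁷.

CdS

A salt starts to precipitate once the ion product Q reaches its Ksp.
For Cd(OH)₂: [Cd²⁺] = (Ksp/[OH⁻]^2) = 1.54×10⁻¹⁰ mol/L
For CdS: [Cd²⁺] = (Ksp/[S²⁻]) = 1.54×10⁻²⁶ mol/L
The smaller threshold [Cd²⁺] is reached first, so CdS precipitates first.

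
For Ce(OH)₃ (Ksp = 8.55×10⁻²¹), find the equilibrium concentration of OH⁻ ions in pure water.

1.27×10⁻⁵ M

Ce(OH)₃(s) ⇌ Ce³⁺(aq) + 3 OH⁻(aq)
If s mol/L of Ce(OH)₃ dissolves, [Ce³⁺] = s and [OH⁻] = 3s.
Ksp = [Ce³⁺][OH⁻]^3 = s · (3s)^3 = 27s^4 = 8.55×10⁻²¹
s = 4.22×10⁻⁶ mol/L
[OH⁻] = 3s = 1.27×10⁻⁵ mol/L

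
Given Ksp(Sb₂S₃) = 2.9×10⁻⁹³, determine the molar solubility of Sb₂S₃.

1.2×10⁻¹⁹ M

Sb₂S₃(s) ⇌ 2 Sb³⁺(aq) + 3 S²⁻(aq)
Call the molar solubility s, so that [Sb³⁺] = 2s and [S²⁻] = 3s.
Ksp = [Sb³⁺]^2[S²⁻]^3 = (2s)^2 · (3s)^3 = 108s^5
108s^5 = 2.9×10⁻⁹³  ⇒  s^5 = 2.7×10⁻⁹⁵
s = (2.7×10⁻⁹⁵)^(1/5) = 1.2×10⁻¹⁹ mol L⁻¹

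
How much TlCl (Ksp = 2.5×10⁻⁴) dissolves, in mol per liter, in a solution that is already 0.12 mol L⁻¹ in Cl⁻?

TlCl(s) ⇌ Tl⁺(aq) + Cl⁻(aq)
Cl⁻ is already present at 0.12 mol L⁻¹. If s mol/L of TlCl dissolves, [Tl⁺] = s while [Cl⁻] ≈ 0.12 mol L⁻¹.
Ksp = [Tl⁺][Cl⁻] = s(0.12)
s = 2.5×10⁻⁴ / (0.12) = 2.1×10⁻³
s = 2.1×10⁻³ mol L⁻¹

2.1×10⁻³ M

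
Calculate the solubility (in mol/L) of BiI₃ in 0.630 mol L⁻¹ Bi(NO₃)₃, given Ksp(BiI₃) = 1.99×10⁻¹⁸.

4.89×10⁻⁷ M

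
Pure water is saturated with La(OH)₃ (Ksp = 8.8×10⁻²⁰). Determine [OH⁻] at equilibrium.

2.3×10⁻⁵ M

La(OH)₃(s) ⇌ La³⁺(aq) + 3 OH⁻(aq)
For each mole of La(OH)₃ that dissolves per liter, [La³⁺] = s and [OH⁻] = 3s; let s denote this solubility.
Ksp = [La³⁺][OH⁻]^3 = s · (3s)^3 = 27s^4 = 8.8×10⁻²⁰
s = 7.6×10⁻⁶ mol/L
[OH⁻] = 3s = 2.3×10⁻⁵ mol/L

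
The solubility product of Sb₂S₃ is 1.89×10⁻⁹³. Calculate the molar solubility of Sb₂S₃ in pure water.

1.12×10⁻¹⁹ M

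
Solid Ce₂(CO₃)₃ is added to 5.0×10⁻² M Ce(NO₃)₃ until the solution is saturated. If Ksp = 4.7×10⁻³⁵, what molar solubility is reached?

8.9×10⁻¹² M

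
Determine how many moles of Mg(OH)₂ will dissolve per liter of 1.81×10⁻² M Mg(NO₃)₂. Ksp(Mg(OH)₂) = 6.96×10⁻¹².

9.80×10⁻⁶ M

Mg(OH)₂(s) ⇌ Mg²⁺(aq) + 2 OH⁻(aq)
With Mg²⁺ already at 1.81×10⁻² M and s small, take [Mg²⁺] ≈ 1.81×10⁻² M and [OH⁻] = 2s.
Ksp = [Mg²⁺][OH⁻]^2 = (1.81×10⁻²)(2s)^2
(2s)^2 = 6.96×10⁻¹² / (1.81×10⁻²) = 3.85×10⁻¹⁰
s = 9.80×10⁻⁶ M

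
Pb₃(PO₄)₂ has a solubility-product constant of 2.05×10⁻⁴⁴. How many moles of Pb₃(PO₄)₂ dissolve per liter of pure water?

Pb₃(PO₄)₂(s) ⇌ 3 Pb²⁺(aq) + 2 PO₄³⁻(aq)
For each mole of Pb₃(PO₄)₂ that dissolves per liter, [Pb²⁺] = 3s and [PO₄³⁻] = 2s; let s denote this solubility.
Ksp = [Pb²⁺]^3[PO₄³⁻]^2 = (3s)^3 · (2s)^2 = 108s^5
108s^5 = 2.05×10⁻⁴⁴  ⇒  s^5 = 1.90×10⁻⁴⁶
s = 7.17×10⁻¹⁰ mol/L

7.17×10⁻¹⁰ M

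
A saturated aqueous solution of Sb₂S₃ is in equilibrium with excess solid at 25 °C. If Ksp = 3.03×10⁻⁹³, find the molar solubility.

1.23×10⁻¹⁹ M

Sb₂S₃(s) ⇌ 2 Sb³⁺(aq) + 3 S²⁻(aq)
Let s be the molar solubility. Then [Sb³⁺] = 2s and [S²⁻] = 3s.
Ksp = [Sb³⁺]^2[S²⁻]^3 = (2s)^2 · (3s)^3 = 108s^5
108s^5 = 3.03×10⁻⁹³  ⇒  s^5 = 2.81×10⁻⁹⁵
s = 1.23×10⁻¹⁹ mol/L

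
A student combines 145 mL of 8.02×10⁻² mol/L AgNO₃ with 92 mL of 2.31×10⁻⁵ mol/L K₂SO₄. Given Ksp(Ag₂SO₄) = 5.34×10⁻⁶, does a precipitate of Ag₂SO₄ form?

The combined volume is 237 mL.
[Ag⁺] = (8.02×10⁻²)(145)/237 = 4.91×10⁻² mol/L
[SO₄²⁻] = (2.31×10⁻⁵)(92)/237 = 8.97×10⁻⁶ mol/L
Q = [Ag⁺]^2[SO₄²⁻] = 2.16×10⁻⁸
Q < Ksp (2.16×10⁻⁸ vs 5.34×10⁻⁶); the solution remains unsaturated and no precipitate forms.

No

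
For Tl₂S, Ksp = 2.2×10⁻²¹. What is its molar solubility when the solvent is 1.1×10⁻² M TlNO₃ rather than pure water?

1.8×10⁻¹⁷ M

Tl₂S(s) ⇌ 2 Tl⁺(aq) + S²⁻(aq)
The solution already contains Tl⁺ at 1.1×10⁻² M. Let s be the molar solubility of Tl₂S.
[Tl⁺] ≈ 1.1×10⁻² M (common ion dominates); [S²⁻] = s.
Ksp = [Tl⁺]^2[S²⁻] = (1.1×10⁻²)^2s
s = 2.2×10⁻²¹ / (1.1×10⁻²)^2 = 1.8×10⁻¹⁷
s = 1.8×10⁻¹⁷ M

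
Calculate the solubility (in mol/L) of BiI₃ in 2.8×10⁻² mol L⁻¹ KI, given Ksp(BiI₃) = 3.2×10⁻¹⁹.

1.5×10⁻¹⁴ M

BiI₃(s) ⇌ Bi³⁺(aq) + 3 I⁻(aq)
The solution already contains I⁻ at 2.8×10⁻² mol L⁻¹. Let s be the molar solubility of BiI₃.
[I⁻] ≈ 2.8×10⁻² mol L⁻¹ (common ion dominates); [Bi³⁺] = s.
Ksp = [Bi³⁺][I⁻]^3 = s(2.8×10⁻²)^3
s = 3.2×10⁻¹⁹ / (2.8×10⁻²)^3 = 1.5×10⁻¹⁴
s = 1.5×10⁻¹⁴ mol L⁻¹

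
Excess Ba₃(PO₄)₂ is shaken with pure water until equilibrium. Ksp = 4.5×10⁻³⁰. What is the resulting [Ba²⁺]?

1.6×10⁻⁶ M

Ba₃(PO₄)₂(s) ⇌ 3 Ba²⁺(aq) + 2 PO₄³⁻(aq)
Let s be the molar solubility. Then [Ba²⁺] = 3s and [PO₄³⁻] = 2s.
Ksp = [Ba²⁺]^3[PO₄³⁻]^2 = (3s)^3 · (2s)^2 = 108s^5 = 4.5×10⁻³⁰
s = 5.3×10⁻⁷ M
[Ba²⁺] = 3s = 1.6×10⁻⁶ M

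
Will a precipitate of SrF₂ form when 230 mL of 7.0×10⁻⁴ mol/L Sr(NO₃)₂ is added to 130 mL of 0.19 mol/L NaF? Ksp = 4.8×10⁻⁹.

After mixing, V = 230 mL + 130 mL = 360 mL.
[Sr²⁺] = (7.0×10⁻⁴)(230)/360 = 4.5×10⁻⁴ mol/L
[F⁻] = (0.19)(130)/360 = 6.9×10⁻² mol/L
Q = [Sr²⁺][F⁻]^2 = 2.1×10⁻⁶
Because Q > Ksp (2.1×10⁻⁶ vs 4.8×10⁻⁹), a precipitate of SrF₂ forms.

Yes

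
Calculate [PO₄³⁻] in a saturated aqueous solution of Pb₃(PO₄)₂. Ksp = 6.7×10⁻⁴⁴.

1.8×10⁻⁹ M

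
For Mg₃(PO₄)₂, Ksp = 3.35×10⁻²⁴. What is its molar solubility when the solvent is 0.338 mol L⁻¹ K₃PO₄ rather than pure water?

Mg₃(PO₄)₂(s) ⇌ 3 Mg²⁺(aq) + 2 PO₄³⁻(aq)
Let s be the solubility of Mg₃(PO₄)₂ here. The common ion gives [PO₄³⁻] ≈ 0.338 mol L⁻¹, and [Mg²⁺] = 3s.
Ksp = [Mg²⁺]^3[PO₄³⁻]^2 = (3s)^3(0.338)^2
(3s)^3 = 3.35×10⁻²⁴ / (0.338)^2 = 2.93×10⁻²³
s = 1.03×10⁻⁸ mol L⁻¹

1.03×10⁻⁸ M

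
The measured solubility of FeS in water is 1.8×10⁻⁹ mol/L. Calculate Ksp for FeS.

Ksp = 3.2×10⁻¹⁸

FeS(s) ⇌ Fe²⁺(aq) + S²⁻(aq)
For each mole of FeS that dissolves per liter, [Fe²⁺] = s and [S²⁻] = s; let s denote this solubility.
Ksp = [Fe²⁺][S²⁻] = s · s = s^2
Ksp = (1.8×10⁻⁹)^2 = 3.2×10⁻¹⁸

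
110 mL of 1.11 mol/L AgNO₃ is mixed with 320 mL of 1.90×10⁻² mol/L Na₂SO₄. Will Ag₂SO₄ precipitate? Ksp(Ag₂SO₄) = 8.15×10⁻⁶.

Yes

The combined volume is 430 mL.
[Ag⁺] = (1.11)(110)/430 = 0.284 mol/L
[SO₄²⁻] = (1.90×10⁻²)(320)/430 = 1.41×10⁻² mol/L
Q = [Ag⁺]^2[SO₄²⁻] = 1.14×10⁻³
Since Q (1.14×10⁻³) exceeds Ksp (8.15×10⁻⁶), Ag₂SO₄ will precipitate.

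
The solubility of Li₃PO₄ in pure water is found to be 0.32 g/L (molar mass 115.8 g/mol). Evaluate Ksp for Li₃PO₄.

Molar solubility s = (0.32 g/L) / (115.8 g/mol) = 2.763×10⁻³ mol/L
Li₃PO₄(s) ⇌ 3 Li⁺(aq) + PO₄³⁻(aq)
For each mole of Li₃PO₄ that dissolves per liter, [Li⁺] = 3s and [PO₄³⁻] = s; let s denote this solubility.
Ksp = [Li⁺]^3[PO₄³⁻] = (3s)^3 · s = 27s^4
Ksp = 27 × (2.763×10⁻³)^4 = 1.6×10⁻⁹

Ksp = 1.6×10⁻⁹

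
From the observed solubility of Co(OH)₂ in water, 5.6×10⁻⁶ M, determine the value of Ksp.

Co(OH)₂(s) ⇌ Co²⁺(aq) + 2 OH⁻(aq)
If s mol/L of Co(OH)₂ dissolves, [Co²⁺] = s and [OH⁻] = 2s.
Ksp = [Co²⁺][OH⁻]^2 = s · (2s)^2 = 4s^3
Ksp = 4 × (5.6×10⁻⁶)^3 = 7.0×10⁻¹⁶

Ksp = 7.0×10⁻¹⁶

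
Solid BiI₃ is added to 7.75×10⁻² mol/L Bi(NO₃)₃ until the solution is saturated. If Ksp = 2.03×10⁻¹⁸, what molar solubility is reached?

9.90×10⁻⁷ M

BiI₃(s) ⇌ Bi³⁺(aq) + 3 I⁻(aq)
The solution already contains Bi³⁺ at 7.75×10⁻² mol/L. Let s be the molar solubility of BiI₃.
[Bi³⁺] ≈ 7.75×10⁻² mol/L (common ion dominates); [I⁻] = 3s.
Ksp = [Bi³⁺][I⁻]^3 = (7.75×10⁻²)(3s)^3
(3s)^3 = 2.03×10⁻¹⁸ / (7.75×10⁻²) = 2.62×10⁻¹⁷
s = 9.90×10⁻⁷ mol/L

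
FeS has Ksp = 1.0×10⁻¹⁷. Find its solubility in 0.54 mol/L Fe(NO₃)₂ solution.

1.9×10⁻¹⁷ M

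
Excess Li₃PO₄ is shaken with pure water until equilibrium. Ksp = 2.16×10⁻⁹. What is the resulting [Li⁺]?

8.97×10⁻³ M

Li₃PO₄(s) ⇌ 3 Li⁺(aq) + PO₄³⁻(aq)
For each mole of Li₃PO₄ that dissolves per liter, [Li⁺] = 3s and [PO₄³⁻] = s; let s denote this solubility.
Ksp = [Li⁺]^3[PO₄³⁻] = (3s)^3 · s = 27s^4 = 2.16×10⁻⁹
s = 2.99×10⁻³ M
[Li⁺] = 3s = 8.97×10⁻³ M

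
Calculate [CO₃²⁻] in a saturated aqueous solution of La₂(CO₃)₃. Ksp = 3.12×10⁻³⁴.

2.34×10⁻⁷ M

La₂(CO₃)₃(s) ⇌ 2 La³⁺(aq) + 3 CO₃²⁻(aq)
For each mole of La₂(CO₃)₃ that dissolves per liter, [La³⁺] = 2s and [CO₃²⁻] = 3s; let s denote this solubility.
Ksp = [La³⁺]^2[CO₃²⁻]^3 = (2s)^2 · (3s)^3 = 108s^5 = 3.12×10⁻³⁴
s = 7.80×10⁻⁸ M
[CO₃²⁻] = 3s = 2.34×10⁻⁷ M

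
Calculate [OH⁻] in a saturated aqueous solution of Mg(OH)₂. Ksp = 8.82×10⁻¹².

Mg(OH)₂(s) ⇌ Mg²⁺(aq) + 2 OH⁻(aq)
For each mole of Mg(OH)₂ that dissolves per liter, [Mg²⁺] = s and [OH⁻] = 2s; let s denote this solubility.
Ksp = [Mg²⁺][OH⁻]^2 = s · (2s)^2 = 4s^3 = 8.82×10⁻¹²
s = 1.30×10⁻⁴ mol L⁻¹
[OH⁻] = 2s = 2.60×10⁻⁴ mol L⁻¹

2.60×10⁻⁴ M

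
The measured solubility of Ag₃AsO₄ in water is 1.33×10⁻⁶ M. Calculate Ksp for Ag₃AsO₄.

Ag₃AsO₄(s) ⇌ 3 Ag⁺(aq) + AsO₄³⁻(aq)
Call the molar solubility s, so that [Ag⁺] = 3s and [AsO₄³⁻] = s.
Ksp = [Ag⁺]^3[AsO₄³⁻] = (3s)^3 · s = 27s^4
Ksp = 27 × (1.33×10⁻⁶)^4 = 8.45×10⁻²³

Ksp = 8.45×10⁻²³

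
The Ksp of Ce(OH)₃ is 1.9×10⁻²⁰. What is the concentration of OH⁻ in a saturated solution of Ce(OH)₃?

Ce(OH)₃(s) ⇌ Ce³⁺(aq) + 3 OH⁻(aq)
With molar solubility s: [Ce³⁺] = s, [OH⁻] = 3s.
Ksp = [Ce³⁺][OH⁻]^3 = s · (3s)^3 = 27s^4 = 1.9×10⁻²⁰
s = 5.2×10⁻⁶ M
[OH⁻] = 3s = 1.5×10⁻⁵ M

1.5×10⁻⁵ M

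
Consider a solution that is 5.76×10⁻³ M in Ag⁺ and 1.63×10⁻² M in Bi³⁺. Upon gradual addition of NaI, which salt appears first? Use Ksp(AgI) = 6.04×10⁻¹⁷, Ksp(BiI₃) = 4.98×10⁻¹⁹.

The threshold for precipitation is Q = Ksp.
For AgI: [I⁻] = (Ksp/[Ag⁺]) = 1.05×10⁻¹⁴ M
For BiI₃: [I⁻] = (Ksp/[Bi³⁺])^(1/3) = 3.13×10⁻⁶ M
AgI requires the lower [I⁻], so it precipitates first.

AgI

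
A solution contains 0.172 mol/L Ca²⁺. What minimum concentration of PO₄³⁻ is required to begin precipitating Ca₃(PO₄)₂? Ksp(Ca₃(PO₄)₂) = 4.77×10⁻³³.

A salt starts to precipitate once the ion product Q reaches its Ksp.
Ca₃(PO₄)₂(s) ⇌ 3 Ca²⁺(aq) + 2 PO₄³⁻(aq)
Ksp = [Ca²⁺]^3[PO₄³⁻]^2 = [PO₄³⁻]^2(0.172)^3
[PO₄³⁻]^2 = 4.77×10⁻³³ / (0.172)^3 = 9.37×10⁻³¹
[PO₄³⁻] = 9.68×10⁻¹⁶ mol/L

9.68×10⁻¹⁶ M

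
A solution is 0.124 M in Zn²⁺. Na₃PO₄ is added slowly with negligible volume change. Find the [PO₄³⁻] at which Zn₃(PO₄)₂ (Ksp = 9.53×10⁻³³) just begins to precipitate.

The threshold for precipitation is Q = Ksp.
Zn₃(PO₄)₂(s) ⇌ 3 Zn²⁺(aq) + 2 PO₄³⁻(aq)
Ksp = [Zn²⁺]^3[PO₄³⁻]^2 = [PO₄³⁻]^2(0.124)^3
[PO₄³⁻]^2 = 9.53×10⁻³³ / (0.124)^3 = 5.00×10⁻³⁰
[PO₄³⁻] = 2.24×10⁻¹⁵ M

2.24×10⁻¹⁵ M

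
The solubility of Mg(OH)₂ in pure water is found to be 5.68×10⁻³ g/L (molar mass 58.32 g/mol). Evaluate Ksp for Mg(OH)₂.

Convert to molarity: s = 5.68×10⁻³ / 58.32 = 9.7394×10⁻⁵ mol/L
Mg(OH)₂(s) ⇌ Mg²⁺(aq) + 2 OH⁻(aq)
Let s be the molar solubility. Then [Mg²⁺] = s and [OH⁻] = 2s.
Ksp = [Mg²⁺][OH⁻]^2 = s · (2s)^2 = 4s^3
Ksp = 4 × (9.7394×10⁻⁵)^3 = 3.70×10⁻¹²

Ksp = 3.70×10⁻¹²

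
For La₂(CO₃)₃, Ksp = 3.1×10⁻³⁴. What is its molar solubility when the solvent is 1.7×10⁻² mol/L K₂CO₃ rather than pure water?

La₂(CO₃)₃(s) ⇌ 2 La³⁺(aq) + 3 CO₃²⁻(aq)
With CO₃²⁻ already at 1.7×10⁻² mol/L and s small, take [CO₃²⁻] ≈ 1.7×10⁻² mol/L and [La³⁺] = 2s.
Ksp = [La³⁺]^2[CO₃²⁻]^3 = (2s)^2(1.7×10⁻²)^3
(2s)^2 = 3.1×10⁻³⁴ / (1.7×10⁻²)^3 = 6.3×10⁻²⁹
s = 4.0×10⁻¹⁵ mol/L

4.0×10⁻¹⁵ M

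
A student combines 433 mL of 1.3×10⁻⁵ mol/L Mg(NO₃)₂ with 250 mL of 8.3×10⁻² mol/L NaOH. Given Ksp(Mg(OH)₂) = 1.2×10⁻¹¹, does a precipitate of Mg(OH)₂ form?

Yes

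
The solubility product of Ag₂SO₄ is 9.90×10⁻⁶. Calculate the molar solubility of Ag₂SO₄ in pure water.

Ag₂SO₄(s) ⇌ 2 Ag⁺(aq) + SO₄²⁻(aq)
Call the molar solubility s, so that [Ag⁺] = 2s and [SO₄²⁻] = s.
Ksp = [Ag⁺]^2[SO₄²⁻] = (2s)^2 · s = 4s^3
4s^3 = 9.90×10⁻⁶  ⇒  s^3 = 2.48×10⁻⁶
Taking the 3rd root, s = 1.35×10⁻² mol/L.

1.35×10⁻² M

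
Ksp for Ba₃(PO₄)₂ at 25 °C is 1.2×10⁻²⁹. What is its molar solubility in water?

6.4×10⁻⁷ M

Ba₃(PO₄)₂(s) ⇌ 3 Ba²⁺(aq) + 2 PO₄³⁻(aq)
With molar solubility s: [Ba²⁺] = 3s, [PO₄³⁻] = 2s.
Ksp = [Ba²⁺]^3[PO₄³⁻]^2 = (3s)^3 · (2s)^2 = 108s^5
108s^5 = 1.2×10⁻²⁹  ⇒  s^5 = 1.1×10⁻³¹
s = 6.4×10⁻⁷ M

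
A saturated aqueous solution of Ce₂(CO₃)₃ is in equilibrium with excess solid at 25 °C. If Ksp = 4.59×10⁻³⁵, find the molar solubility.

Ce₂(CO₃)₃(s) ⇌ 2 Ce³⁺(aq) + 3 CO₃²⁻(aq)
Call the molar solubility s, so that [Ce³⁺] = 2s and [CO₃²⁻] = 3s.
Ksp = [Ce³⁺]^2[CO₃²⁻]^3 = (2s)^2 · (3s)^3 = 108s^5
108s^5 = 4.59×10⁻³⁵  ⇒  s^5 = 4.25×10⁻³⁷
s = (4.25×10⁻³⁷)^(1/5) = 5.32×10⁻⁸ mol L⁻¹

5.32×10⁻⁸ M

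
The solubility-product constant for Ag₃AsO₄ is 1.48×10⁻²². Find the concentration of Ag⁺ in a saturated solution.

4.59×10⁻⁶ M

Ag₃AsO₄(s) ⇌ 3 Ag⁺(aq) + AsO₄³⁻(aq)
Call the molar solubility s, so that [Ag⁺] = 3s and [AsO₄³⁻] = s.
Ksp = [Ag⁺]^3[AsO₄³⁻] = (3s)^3 · s = 27s^4 = 1.48×10⁻²²
s = 1.53×10⁻⁶ mol/L
[Ag⁺] = 3s = 4.59×10⁻⁶ mol/L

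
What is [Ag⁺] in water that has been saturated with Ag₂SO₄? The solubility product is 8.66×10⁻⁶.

2.59×10⁻² M

Ag₂SO₄(s) ⇌ 2 Ag⁺(aq) + SO₄²⁻(aq)
With molar solubility s: [Ag⁺] = 2s, [SO₄²⁻] = s.
Ksp = [Ag⁺]^2[SO₄²⁻] = (2s)^2 · s = 4s^3 = 8.66×10⁻⁶
s = 1.29×10⁻² mol/L
[Ag⁺] = 2s = 2.59×10⁻² mol/L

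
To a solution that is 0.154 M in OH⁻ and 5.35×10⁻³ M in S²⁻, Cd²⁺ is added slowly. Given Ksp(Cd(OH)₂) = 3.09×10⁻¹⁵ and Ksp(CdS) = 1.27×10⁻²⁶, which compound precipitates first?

CdS

The threshold for precipitation is Q = Ksp.
For Cd(OH)₂: [Cd²⁺] = (Ksp/[OH⁻]^2) = 1.30×10⁻¹³ M
For CdS: [Cd²⁺] = (Ksp/[S²⁻]) = 2.37×10⁻²⁴ M
Since CdS needs less Cd²⁺ to reach saturation, it precipitates first.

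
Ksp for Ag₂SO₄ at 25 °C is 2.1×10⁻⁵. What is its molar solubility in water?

1.7×10⁻² M

Ag₂SO₄(s) ⇌ 2 Ag⁺(aq) + SO₄²⁻(aq)
For each mole of Ag₂SO₄ that dissolves per liter, [Ag⁺] = 2s and [SO₄²⁻] = s; let s denote this solubility.
Ksp = [Ag⁺]^2[SO₄²⁻] = (2s)^2 · s = 4s^3
4s^3 = 2.1×10⁻⁵  ⇒  s^3 = 5.3×10⁻⁶
Taking the 3rd root, s = 1.7×10⁻² mol L⁻¹.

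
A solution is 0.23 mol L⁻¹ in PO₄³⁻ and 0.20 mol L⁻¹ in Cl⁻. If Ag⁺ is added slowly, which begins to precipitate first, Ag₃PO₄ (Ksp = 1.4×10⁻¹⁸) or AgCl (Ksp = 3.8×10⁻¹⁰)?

AgCl

Each salt precipitates once Q = Ksp for that salt.
For Ag₃PO₄: [Ag⁺] = (Ksp/[PO₄³⁻])^(1/3) = 1.8×10⁻⁶ mol L⁻¹
For AgCl: [Ag⁺] = (Ksp/[Cl⁻]) = 1.9×10⁻⁹ mol L⁻¹
AgCl requires the lower [Ag⁺], so it precipitates first.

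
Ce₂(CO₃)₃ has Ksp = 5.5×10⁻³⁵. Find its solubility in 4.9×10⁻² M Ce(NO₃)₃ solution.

Ce₂(CO₃)₃(s) ⇌ 2 Ce³⁺(aq) + 3 CO₃²⁻(aq)
With Ce³⁺ already at 4.9×10⁻² M and s small, take [Ce³⁺] ≈ 4.9×10⁻² M and [CO₃²⁻] = 3s.
Ksp = [Ce³⁺]^2[CO₃²⁻]^3 = (4.9×10⁻²)^2(3s)^3
(3s)^3 = 5.5×10⁻³⁵ / (4.9×10⁻²)^2 = 2.3×10⁻³²
s = 9.5×10⁻¹² M

9.5×10⁻¹² M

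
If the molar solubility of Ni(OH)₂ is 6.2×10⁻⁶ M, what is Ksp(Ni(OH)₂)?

Ksp = 9.5×10⁻¹⁶

Ni(OH)₂(s) ⇌ Ni²⁺(aq) + 2 OH⁻(aq)
For each mole of Ni(OH)₂ that dissolves per liter, [Ni²⁺] = s and [OH⁻] = 2s; let s denote this solubility.
Ksp = [Ni²⁺][OH⁻]^2 = s · (2s)^2 = 4s^3
Ksp = 4 × (6.2×10⁻⁶)^3 = 9.5×10⁻¹⁶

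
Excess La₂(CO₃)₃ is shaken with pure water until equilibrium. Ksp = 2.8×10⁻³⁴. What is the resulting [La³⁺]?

1.5×10⁻⁷ M

La₂(CO₃)₃(s) ⇌ 2 La³⁺(aq) + 3 CO₃²⁻(aq)
For each mole of La₂(CO₃)₃ that dissolves per liter, [La³⁺] = 2s and [CO₃²⁻] = 3s; let s denote this solubility.
Ksp = [La³⁺]^2[CO₃²⁻]^3 = (2s)^2 · (3s)^3 = 108s^5 = 2.8×10⁻³⁴
s = 7.6×10⁻⁸ mol L⁻¹
[La³⁺] = 2s = 1.5×10⁻⁷ mol L⁻¹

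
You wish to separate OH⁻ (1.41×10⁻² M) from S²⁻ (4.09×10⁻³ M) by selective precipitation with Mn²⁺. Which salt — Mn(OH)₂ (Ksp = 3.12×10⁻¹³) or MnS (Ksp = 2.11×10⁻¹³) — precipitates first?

Precipitation begins when Q = Ksp.
For Mn(OH)₂: [Mn²⁺] = (Ksp/[OH⁻]^2) = 1.57×10⁻⁹ M
For MnS: [Mn²⁺] = (Ksp/[S²⁻]) = 5.16×10⁻¹¹ M
The smaller threshold [Mn²⁺] is reached first, so MnS precipitates first.

MnS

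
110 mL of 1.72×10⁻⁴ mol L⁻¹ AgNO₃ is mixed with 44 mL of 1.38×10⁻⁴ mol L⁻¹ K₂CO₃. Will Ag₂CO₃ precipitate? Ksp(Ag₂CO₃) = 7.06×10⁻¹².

No

After mixing, V = 110 mL + 44 mL = 154 mL.
[Ag⁺] = (1.72×10⁻⁴)(110)/154 = 1.23×10⁻⁴ mol L⁻¹
[CO₃²⁻] = (1.38×10⁻⁴)(44)/154 = 3.94×10⁻⁵ mol L⁻¹
Q = [Ag⁺]^2[CO₃²⁻] = 5.95×10⁻¹³
Q < Ksp (5.95×10⁻¹³ vs 7.06×10⁻¹²); the solution remains unsaturated and no precipitate forms.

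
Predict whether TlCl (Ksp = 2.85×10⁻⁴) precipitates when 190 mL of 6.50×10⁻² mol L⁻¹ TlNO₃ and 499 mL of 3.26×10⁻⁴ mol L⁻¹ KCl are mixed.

No

The combined volume is 689 mL.
[Tl⁺] = (6.50×10⁻²)(190)/689 = 1.79×10⁻² mol L⁻¹
[Cl⁻] = (3.26×10⁻⁴)(499)/689 = 2.36×10⁻⁴ mol L⁻¹
Q = [Tl⁺][Cl⁻] = 4.23×10⁻⁶
Since Q (4.23×10⁻⁶) is less than Ksp (2.85×10⁻⁴), no TlCl precipitates.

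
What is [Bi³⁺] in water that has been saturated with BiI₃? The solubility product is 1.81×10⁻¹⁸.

BiI₃(s) ⇌ Bi³⁺(aq) + 3 I⁻(aq)
For each mole of BiI₃ that dissolves per liter, [Bi³⁺] = s and [I⁻] = 3s; let s denote this solubility.
Ksp = [Bi³⁺][I⁻]^3 = s · (3s)^3 = 27s^4 = 1.81×10⁻¹⁸
s = 1.61×10⁻⁵ mol L⁻¹
[Bi³⁺] = s = 1.61×10⁻⁵ mol L⁻¹

1.61×10⁻⁵ M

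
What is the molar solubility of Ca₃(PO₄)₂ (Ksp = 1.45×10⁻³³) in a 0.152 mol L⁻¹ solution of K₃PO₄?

Ca₃(PO₄)₂(s) ⇌ 3 Ca²⁺(aq) + 2 PO₄³⁻(aq)
With PO₄³⁻ already at 0.152 mol L⁻¹ and s small, take [PO₄³⁻] ≈ 0.152 mol L⁻¹ and [Ca²⁺] = 3s.
Ksp = [Ca²⁺]^3[PO₄³⁻]^2 = (3s)^3(0.152)^2
(3s)^3 = 1.45×10⁻³³ / (0.152)^2 = 6.28×10⁻³²
s = 1.32×10⁻¹¹ mol L⁻¹

1.32×10⁻¹¹ M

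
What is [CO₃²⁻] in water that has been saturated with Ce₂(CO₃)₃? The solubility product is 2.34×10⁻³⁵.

Ce₂(CO₃)₃(s) ⇌ 2 Ce³⁺(aq) + 3 CO₃²⁻(aq)
With molar solubility s: [Ce³⁺] = 2s, [CO₃²⁻] = 3s.
Ksp = [Ce³⁺]^2[CO₃²⁻]^3 = (2s)^2 · (3s)^3 = 108s^5 = 2.34×10⁻³⁵
s = 4.65×10⁻⁸ mol L⁻¹
[CO₃²⁻] = 3s = 1.39×10⁻⁷ mol L⁻¹

1.39×10⁻⁷ M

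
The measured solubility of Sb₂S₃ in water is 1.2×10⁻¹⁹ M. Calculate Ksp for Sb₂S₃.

Sb₂S₃(s) ⇌ 2 Sb³⁺(aq) + 3 S²⁻(aq)
Let s be the molar solubility. Then [Sb³⁺] = 2s and [S²⁻] = 3s.
Ksp = [Sb³⁺]^2[S²⁻]^3 = (2s)^2 · (3s)^3 = 108s^5
Ksp = 108 × (1.2×10⁻¹⁹)^5 = 2.7×10⁻⁹³

Ksp = 2.7×10⁻⁹³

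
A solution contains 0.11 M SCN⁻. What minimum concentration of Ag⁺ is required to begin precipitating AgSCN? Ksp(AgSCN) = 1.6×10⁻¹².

1.5×10⁻¹¹ M

Precipitation begins when Q = Ksp.
AgSCN(s) ⇌ Ag⁺(aq) + SCN⁻(aq)
Ksp = [Ag⁺][SCN⁻] = [Ag⁺](0.11)
[Ag⁺] = 1.6×10⁻¹² / (0.11) = 1.5×10⁻¹¹
[Ag⁺] = 1.5×10⁻¹¹ M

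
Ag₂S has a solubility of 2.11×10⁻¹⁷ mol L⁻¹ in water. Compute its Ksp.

Ksp = 3.76×10⁻⁵⁰

Ag₂S(s) ⇌ 2 Ag⁺(aq) + S²⁻(aq)
Let s be the molar solubility. Then [Ag⁺] = 2s and [S²⁻] = s.
Ksp = [Ag⁺]^2[S²⁻] = (2s)^2 · s = 4s^3
Ksp = 4 × (2.11×10⁻¹⁷)^3 = 3.76×10⁻⁵⁰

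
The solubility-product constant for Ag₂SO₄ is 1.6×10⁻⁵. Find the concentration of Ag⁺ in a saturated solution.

3.2×10⁻² M

Ag₂SO₄(s) ⇌ 2 Ag⁺(aq) + SO₄²⁻(aq)
Call the molar solubility s, so that [Ag⁺] = 2s and [SO₄²⁻] = s.
Ksp = [Ag⁺]^2[SO₄²⁻] = (2s)^2 · s = 4s^3 = 1.6×10⁻⁵
s = 1.6×10⁻² mol/L
[Ag⁺] = 2s = 3.2×10⁻² mol/L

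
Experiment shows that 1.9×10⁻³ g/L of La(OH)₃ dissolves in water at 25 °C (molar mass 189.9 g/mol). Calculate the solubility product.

Ksp = 2.7×10⁻¹⁹

s = (1.9×10⁻³ g L⁻¹)/(189.9 g mol⁻¹) = 1.001×10⁻⁵ M
La(OH)₃(s) ⇌ La³⁺(aq) + 3 OH⁻(aq)
If s mol/L of La(OH)₃ dissolves, [La³⁺] = s and [OH⁻] = 3s.
Ksp = [La³⁺][OH⁻]^3 = s · (3s)^3 = 27s^4
Ksp = 27 × (1.001×10⁻⁵)^4 = 2.7×10⁻¹⁹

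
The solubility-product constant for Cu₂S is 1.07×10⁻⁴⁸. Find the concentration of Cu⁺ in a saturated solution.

Cu₂S(s) ⇌ 2 Cu⁺(aq) + S²⁻(aq)
With molar solubility s: [Cu⁺] = 2s, [S²⁻] = s.
Ksp = [Cu⁺]^2[S²⁻] = (2s)^2 · s = 4s^3 = 1.07×10⁻⁴⁸
s = 6.44×10⁻¹⁷ mol L⁻¹
[Cu⁺] = 2s = 1.29×10⁻¹⁶ mol L⁻¹

1.29×10⁻¹⁶ M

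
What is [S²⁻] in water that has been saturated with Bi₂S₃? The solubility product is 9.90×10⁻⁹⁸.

Bi₂S₃(s) ⇌ 2 Bi³⁺(aq) + 3 S²⁻(aq)
If s mol/L of Bi₂S₃ dissolves, [Bi³⁺] = 2s and [S²⁻] = 3s.
Ksp = [Bi³⁺]^2[S²⁻]^3 = (2s)^2 · (3s)^3 = 108s^5 = 9.90×10⁻⁹⁸
s = 1.56×10⁻²⁰ mol L⁻¹
[S²⁻] = 3s = 4.67×10⁻²⁰ mol L⁻¹

4.67×10⁻²⁰ M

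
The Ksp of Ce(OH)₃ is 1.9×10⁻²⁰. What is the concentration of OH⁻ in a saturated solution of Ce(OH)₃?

Ce(OH)₃(s) ⇌ Ce³⁺(aq) + 3 OH⁻(aq)
Let s be the molar solubility. Then [Ce³⁺] = s and [OH⁻] = 3s.
Ksp = [Ce³⁺][OH⁻]^3 = s · (3s)^3 = 27s^4 = 1.9×10⁻²⁰
s = 5.2×10⁻⁶ M
[OH⁻] = 3s = 1.5×10⁻⁵ M

1.5×10⁻⁵ M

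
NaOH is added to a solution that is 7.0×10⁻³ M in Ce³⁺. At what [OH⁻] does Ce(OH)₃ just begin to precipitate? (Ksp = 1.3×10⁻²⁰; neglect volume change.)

Precipitation of each salt begins when its ion product equals Ksp.
Ce(OH)₃(s) ⇌ Ce³⁺(aq) + 3 OH⁻(aq)
Ksp = [Ce³⁺][OH⁻]^3 = [OH⁻]^3(7.0×10⁻³)
[OH⁻]^3 = 1.3×10⁻²⁰ / (7.0×10⁻³) = 1.9×10⁻¹⁸
[OH⁻] = 1.2×10⁻⁶ M

1.2×10⁻⁶ M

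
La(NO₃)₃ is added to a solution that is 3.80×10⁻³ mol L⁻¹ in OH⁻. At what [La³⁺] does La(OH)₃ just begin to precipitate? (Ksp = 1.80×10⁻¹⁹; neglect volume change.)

3.28×10⁻¹² M

A salt starts to precipitate once the ion product Q reaches its Ksp.
La(OH)₃(s) ⇌ La³⁺(aq) + 3 OH⁻(aq)
Ksp = [La³⁺][OH⁻]^3 = [La³⁺](3.80×10⁻³)^3
[La³⁺] = 1.80×10⁻¹⁹ / (3.80×10⁻³)^3 = 3.28×10⁻¹²
[La³⁺] = 3.28×10⁻¹² mol L⁻¹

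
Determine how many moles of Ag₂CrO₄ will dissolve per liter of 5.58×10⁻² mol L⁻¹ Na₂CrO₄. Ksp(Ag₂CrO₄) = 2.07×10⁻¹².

3.05×10⁻⁶ M

Ag₂CrO₄(s) ⇌ 2 Ag⁺(aq) + CrO₄²⁻(aq)
CrO₄²⁻ is already present at 5.58×10⁻² mol L⁻¹. If s mol/L of Ag₂CrO₄ dissolves, [Ag⁺] = 2s while [CrO₄²⁻] ≈ 5.58×10⁻² mol L⁻¹.
Ksp = [Ag⁺]^2[CrO₄²⁻] = (2s)^2(5.58×10⁻²)
(2s)^2 = 2.07×10⁻¹² / (5.58×10⁻²) = 3.71×10⁻¹¹
s = 3.05×10⁻⁶ mol L⁻¹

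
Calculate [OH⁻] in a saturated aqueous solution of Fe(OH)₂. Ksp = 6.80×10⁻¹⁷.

Fe(OH)₂(s) ⇌ Fe²⁺(aq) + 2 OH⁻(aq)
If s mol/L of Fe(OH)₂ dissolves, [Fe²⁺] = s and [OH⁻] = 2s.
Ksp = [Fe²⁺][OH⁻]^2 = s · (2s)^2 = 4s^3 = 6.80×10⁻¹⁷
s = 2.57×10⁻⁶ mol/L
[OH⁻] = 2s = 5.14×10⁻⁶ mol/L

5.14×10⁻⁶ M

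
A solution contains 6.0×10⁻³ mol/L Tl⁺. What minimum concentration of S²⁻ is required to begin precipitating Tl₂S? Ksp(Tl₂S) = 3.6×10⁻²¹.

1.0×10⁻¹⁶ M

Precipitation of each salt begins when its ion product equals Ksp.
Tl₂S(s) ⇌ 2 Tl⁺(aq) + S²⁻(aq)
Ksp = [Tl⁺]^2[S²⁻] = [S²⁻](6.0×10⁻³)^2
[S²⁻] = 3.6×10⁻²¹ / (6.0×10⁻³)^2 = 1.0×10⁻¹⁶
[S²⁻] = 1.0×10⁻¹⁶ mol/L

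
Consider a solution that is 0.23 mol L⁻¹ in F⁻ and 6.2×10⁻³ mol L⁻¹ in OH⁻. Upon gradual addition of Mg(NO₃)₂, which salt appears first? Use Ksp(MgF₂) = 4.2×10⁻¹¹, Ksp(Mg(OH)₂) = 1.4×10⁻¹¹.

Precipitation of each salt begins when its ion product equals Ksp.
For MgF₂: [Mg²⁺] = (Ksp/[F⁻]^2) = 7.9×10⁻¹⁰ mol L⁻¹
For Mg(OH)₂: [Mg²⁺] = (Ksp/[OH⁻]^2) = 3.6×10⁻⁷ mol L⁻¹
Since MgF₂ needs less Mg²⁺ to reach saturation, it precipitates first.

MgF₂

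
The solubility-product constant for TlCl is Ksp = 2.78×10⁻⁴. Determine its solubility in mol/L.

1.67×10⁻² M

TlCl(s) ⇌ Tl⁺(aq) + Cl⁻(aq)
If s mol/L of TlCl dissolves, [Tl⁺] = s and [Cl⁻] = s.
Ksp = [Tl⁺][Cl⁻] = s · s = s^2
s^2 = 2.78×10⁻⁴
s = (2.78×10⁻⁴)^(1/2) = 1.67×10⁻² M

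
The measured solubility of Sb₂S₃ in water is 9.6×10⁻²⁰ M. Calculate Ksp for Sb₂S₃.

Ksp = 8.8×10⁻⁹⁴

Sb₂S₃(s) ⇌ 2 Sb³⁺(aq) + 3 S²⁻(aq)
Let s be the molar solubility. Then [Sb³⁺] = 2s and [S²⁻] = 3s.
Ksp = [Sb³⁺]^2[S²⁻]^3 = (2s)^2 · (3s)^3 = 108s^5
Ksp = 108 × (9.6×10⁻²⁰)^5 = 8.8×10⁻⁹⁴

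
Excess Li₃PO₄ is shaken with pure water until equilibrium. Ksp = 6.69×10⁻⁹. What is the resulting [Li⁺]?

Li₃PO₄(s) ⇌ 3 Li⁺(aq) + PO₄³⁻(aq)
With molar solubility s: [Li⁺] = 3s, [PO₄³⁻] = s.
Ksp = [Li⁺]^3[PO₄³⁻] = (3s)^3 · s = 27s^4 = 6.69×10⁻⁹
s = 3.97×10⁻³ mol/L
[Li⁺] = 3s = 1.19×10⁻² mol/L

1.19×10⁻² M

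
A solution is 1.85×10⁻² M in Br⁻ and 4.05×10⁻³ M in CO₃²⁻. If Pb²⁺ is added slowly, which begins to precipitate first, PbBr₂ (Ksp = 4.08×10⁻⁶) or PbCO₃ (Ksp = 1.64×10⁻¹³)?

PbCO₃

Precipitation of each salt begins when its ion product equals Ksp.
For PbBr₂: [Pb²⁺] = (Ksp/[Br⁻]^2) = 1.19×10⁻² M
For PbCO₃: [Pb²⁺] = (Ksp/[CO₃²⁻]) = 4.05×10⁻¹¹ M
PbCO₃ requires the lower [Pb²⁺], so it precipitates first.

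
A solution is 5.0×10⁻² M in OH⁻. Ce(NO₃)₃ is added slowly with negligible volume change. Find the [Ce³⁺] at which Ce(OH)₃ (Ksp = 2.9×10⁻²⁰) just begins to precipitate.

2.3×10⁻¹⁶ M

The threshold for precipitation is Q = Ksp.
Ce(OH)₃(s) ⇌ Ce³⁺(aq) + 3 OH⁻(aq)
Ksp = [Ce³⁺][OH⁻]^3 = [Ce³⁺](5.0×10⁻²)^3
[Ce³⁺] = 2.9×10⁻²⁰ / (5.0×10⁻²)^3 = 2.3×10⁻¹⁶
[Ce³⁺] = 2.3×10⁻¹⁶ M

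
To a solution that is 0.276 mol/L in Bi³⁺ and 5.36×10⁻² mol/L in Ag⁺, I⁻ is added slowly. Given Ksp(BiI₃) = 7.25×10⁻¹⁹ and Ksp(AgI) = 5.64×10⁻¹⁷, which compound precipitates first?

AgI

Each salt precipitates once Q = Ksp for that salt.
For BiI₃: [I⁻] = (Ksp/[Bi³⁺])^(1/3) = 1.38×10⁻⁶ mol/L
For AgI: [I⁻] = (Ksp/[Ag⁺]) = 1.05×10⁻¹⁵ mol/L
The smaller threshold [I⁻] is reached first, so AgI precipitates first.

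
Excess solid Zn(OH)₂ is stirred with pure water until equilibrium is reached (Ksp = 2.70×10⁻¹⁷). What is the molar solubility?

1.89×10⁻⁶ M

Zn(OH)₂(s) ⇌ Zn²⁺(aq) + 2 OH⁻(aq)
Call the molar solubility s, so that [Zn²⁺] = s and [OH⁻] = 2s.
Ksp = [Zn²⁺][OH⁻]^2 = s · (2s)^2 = 4s^3
4s^3 = 2.70×10⁻¹⁷  ⇒  s^3 = 6.75×10⁻¹⁸
Taking the 3rd root, s = 1.89×10⁻⁶ mol/L.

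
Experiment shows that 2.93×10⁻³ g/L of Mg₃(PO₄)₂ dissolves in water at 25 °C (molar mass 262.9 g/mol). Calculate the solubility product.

Ksp = 1.86×10⁻²³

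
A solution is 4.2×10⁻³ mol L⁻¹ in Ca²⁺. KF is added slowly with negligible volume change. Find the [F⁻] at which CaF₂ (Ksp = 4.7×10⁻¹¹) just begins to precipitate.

1.1×10⁻⁴ M

Each salt precipitates once Q = Ksp for that salt.
CaF₂(s) ⇌ Ca²⁺(aq) + 2 F⁻(aq)
Ksp = [Ca²⁺][F⁻]^2 = [F⁻]^2(4.2×10⁻³)
[F⁻]^2 = 4.7×10⁻¹¹ / (4.2×10⁻³) = 1.1×10⁻⁸
[F⁻] = 1.1×10⁻⁴ mol L⁻¹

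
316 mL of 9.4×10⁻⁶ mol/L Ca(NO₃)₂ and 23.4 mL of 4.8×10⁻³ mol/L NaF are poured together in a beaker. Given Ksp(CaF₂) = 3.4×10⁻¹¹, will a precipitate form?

Total volume after mixing = 316 + 23.4 = 339.4 mL.
[Ca²⁺] = (9.4×10⁻⁶)(316)/339.4 = 8.8×10⁻⁶ mol/L
[F⁻] = (4.8×10⁻³)(23.4)/339.4 = 3.3×10⁻⁴ mol/L
Q = [Ca²⁺][F⁻]^2 = 9.6×10⁻¹³
Since Q (9.6×10⁻¹³) is less than Ksp (3.4×10⁻¹¹), no CaF₂ precipitates.

No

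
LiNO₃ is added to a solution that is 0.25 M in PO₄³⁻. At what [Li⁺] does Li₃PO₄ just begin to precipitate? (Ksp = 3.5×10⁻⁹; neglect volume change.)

Each salt precipitates once Q = Ksp for that salt.
Li₃PO₄(s) ⇌ 3 Li⁺(aq) + PO₄³⁻(aq)
Ksp = [Li⁺]^3[PO₄³⁻] = [Li⁺]^3(0.25)
[Li⁺]^3 = 3.5×10⁻⁹ / (0.25) = 1.4×10⁻⁸
[Li⁺] = 2.4×10⁻³ M

2.4×10⁻³ M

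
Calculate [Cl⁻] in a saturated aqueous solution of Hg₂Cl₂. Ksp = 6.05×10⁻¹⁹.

1.07×10⁻⁶ M

Hg₂Cl₂(s) ⇌ Hg₂²⁺(aq) + 2 Cl⁻(aq)
With molar solubility s: [Hg₂²⁺] = s, [Cl⁻] = 2s.
Ksp = [Hg₂²⁺][Cl⁻]^2 = s · (2s)^2 = 4s^3 = 6.05×10⁻¹⁹
s = 5.33×10⁻⁷ mol/L
[Cl⁻] = 2s = 1.07×10⁻⁶ mol/L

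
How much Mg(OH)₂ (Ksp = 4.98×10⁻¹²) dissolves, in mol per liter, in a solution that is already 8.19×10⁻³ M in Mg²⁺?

1.23×10⁻⁵ M

Mg(OH)₂(s) ⇌ Mg²⁺(aq) + 2 OH⁻(aq)
Let s be the solubility of Mg(OH)₂ here. The common ion gives [Mg²⁺] ≈ 8.19×10⁻³ M, and [OH⁻] = 2s.
Ksp = [Mg²⁺][OH⁻]^2 = (8.19×10⁻³)(2s)^2
(2s)^2 = 4.98×10⁻¹² / (8.19×10⁻³) = 6.08×10⁻¹⁰
s = 1.23×10⁻⁵ M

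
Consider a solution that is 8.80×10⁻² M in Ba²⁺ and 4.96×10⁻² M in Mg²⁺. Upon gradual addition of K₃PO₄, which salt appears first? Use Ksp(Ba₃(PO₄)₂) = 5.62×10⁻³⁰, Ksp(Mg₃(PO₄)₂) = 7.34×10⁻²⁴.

Each salt precipitates once Q = Ksp for that salt.
For Ba₃(PO₄)₂: [PO₄³⁻] = (Ksp/[Ba²⁺]^3)^(1/2) = 9.08×10⁻¹⁴ M
For Mg₃(PO₄)₂: [PO₄³⁻] = (Ksp/[Mg²⁺]^3)^(1/2) = 2.45×10⁻¹⁰ M
The smaller threshold [PO₄³⁻] is reached first, so Ba₃(PO₄)₂ precipitates first.

Ba₃(PO₄)₂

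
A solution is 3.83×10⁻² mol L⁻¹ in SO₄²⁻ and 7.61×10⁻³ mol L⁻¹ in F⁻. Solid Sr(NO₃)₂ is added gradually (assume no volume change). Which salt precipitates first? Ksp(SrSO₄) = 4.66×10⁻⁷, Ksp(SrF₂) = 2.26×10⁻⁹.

A salt starts to precipitate once the ion product Q reaches its Ksp.
For SrSO₄: [Sr²⁺] = (Ksp/[SO₄²⁻]) = 1.22×10⁻⁵ mol L⁻¹
For SrF₂: [Sr²⁺] = (Ksp/[F⁻]^2) = 3.90×10⁻⁵ mol L⁻¹
Since SrSO₄ needs less Sr²⁺ to reach saturation, it precipitates first.

SrSO₄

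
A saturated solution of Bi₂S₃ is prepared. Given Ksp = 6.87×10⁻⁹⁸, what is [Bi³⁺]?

Bi₂S₃(s) ⇌ 2 Bi³⁺(aq) + 3 S²⁻(aq)
With molar solubility s: [Bi³⁺] = 2s, [S²⁻] = 3s.
Ksp = [Bi³⁺]^2[S²⁻]^3 = (2s)^2 · (3s)^3 = 108s^5 = 6.87×10⁻⁹⁸
s = 1.45×10⁻²⁰ M
[Bi³⁺] = 2s = 2.90×10⁻²⁰ M

2.90×10⁻²⁰ M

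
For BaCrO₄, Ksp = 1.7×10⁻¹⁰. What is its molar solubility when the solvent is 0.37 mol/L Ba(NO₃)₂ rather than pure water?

4.6×10⁻¹⁰ M

BaCrO₄(s) ⇌ Ba²⁺(aq) + CrO₄²⁻(aq)
The solution already contains Ba²⁺ at 0.37 mol/L. Let s be the molar solubility of BaCrO₄.
[Ba²⁺] ≈ 0.37 mol/L (common ion dominates); [CrO₄²⁻] = s.
Ksp = [Ba²⁺][CrO₄²⁻] = (0.37)s
s = 1.7×10⁻¹⁰ / (0.37) = 4.6×10⁻¹⁰
s = 4.6×10⁻¹⁰ mol/L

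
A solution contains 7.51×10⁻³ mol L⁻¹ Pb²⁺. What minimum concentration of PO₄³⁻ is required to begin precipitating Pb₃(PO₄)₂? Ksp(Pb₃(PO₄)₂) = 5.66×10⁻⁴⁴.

3.66×10⁻¹⁹ M

The threshold for precipitation is Q = Ksp.
Pb₃(PO₄)₂(s) ⇌ 3 Pb²⁺(aq) + 2 PO₄³⁻(aq)
Ksp = [Pb²⁺]^3[PO₄³⁻]^2 = [PO₄³⁻]^2(7.51×10⁻³)^3
[PO₄³⁻]^2 = 5.66×10⁻⁴⁴ / (7.51×10⁻³)^3 = 1.34×10⁻³⁷
[PO₄³⁻] = 3.66×10⁻¹⁹ mol L⁻¹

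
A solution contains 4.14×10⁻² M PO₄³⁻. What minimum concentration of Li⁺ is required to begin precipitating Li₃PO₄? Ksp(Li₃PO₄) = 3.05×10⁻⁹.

4.19×10⁻³ M

Each salt precipitates once Q = Ksp for that salt.
Li₃PO₄(s) ⇌ 3 Li⁺(aq) + PO₄³⁻(aq)
Ksp = [Li⁺]^3[PO₄³⁻] = [Li⁺]^3(4.14×10⁻²)
[Li⁺]^3 = 3.05×10⁻⁹ / (4.14×10⁻²) = 7.37×10⁻⁸
[Li⁺] = 4.19×10⁻³ M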